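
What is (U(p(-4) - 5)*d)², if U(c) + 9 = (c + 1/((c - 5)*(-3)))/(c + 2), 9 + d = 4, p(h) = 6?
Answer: 2418025/1296 ≈ 1865.8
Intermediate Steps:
d = -5 (d = -9 + 4 = -5)
U(c) = -9 + (c + 1/(15 - 3*c))/(2 + c) (U(c) = -9 + (c + 1/((c - 5)*(-3)))/(c + 2) = -9 + (c + 1/((-5 + c)*(-3)))/(2 + c) = -9 + (c + 1/(15 - 3*c))/(2 + c))
(U(p(-4) - 5)*d)² = (((-269 - 66*(6 - 5) + 24*(6 - 5)²)/(3*(10 - (6 - 5)² + 3*(6 - 5))))*(-5))² = (((-269 - 66*1 + 24*1²)/(3*(10 - 1*1² + 3*1)))*(-5))² = (((-269 - 66 + 24*1)/(3*(10 - 1*1 + 3)))*(-5))² = (((-269 - 66 + 24)/(3*(10 - 1 + 3)))*(-5))² = (((⅓)*(-311)/12)*(-5))² = (((⅓)*(1/12)*(-311))*(-5))² = (-311/36*(-5))² = (1555/36)² = 2418025/1296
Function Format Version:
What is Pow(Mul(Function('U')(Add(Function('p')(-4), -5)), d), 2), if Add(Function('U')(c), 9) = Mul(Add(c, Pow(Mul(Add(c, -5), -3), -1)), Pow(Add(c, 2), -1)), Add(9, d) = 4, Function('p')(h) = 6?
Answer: Rational(2418025, 1296) ≈ 1865.8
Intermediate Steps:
d = -5 (d = Add(-9, 4) = -5)
Function('U')(c) = Add(-9, Mul(Pow(Add(2, c), -1), Add(c, Pow(Add(15, Mul(-3, c)), -1)))) (Function('U')(c) = Add(-9, Mul(Add(c, Pow(Mul(Add(c, -5), -3), -1)), Pow(Add(c, 2), -1))) = Add(-9, Mul(Add(c, Pow(Mul(Add(-5, c), -3), -1)), Pow(Add(2, c), -1))) = Add(-9, Mul(Add(c, Pow(Add(15, Mul(-3, c)), -1)), Pow(Add(2, c), -1))) = Add(-9, Mul(Pow(Add(2, c), -1), Add(c, Pow(Add(15, Mul(-3, c)), -1)))))
Pow(Mul(Function('U')(Add(Function('p')(-4), -5)), d), 2) = Pow(Mul(Mul(Rational(1, 3), Pow(Add(10, Mul(-1, Pow(Add(6, -5), 2)), Mul(3, Add(6, -5))), -1), Add(-269, Mul(-66, Add(6, -5)), Mul(24, Pow(Add(6, -5), 2)))), -5), 2) = Pow(Mul(Mul(Rational(1, 3), Pow(Add(10, Mul(-1, Pow(1, 2)), Mul(3, 1)), -1), Add(-269, Mul(-66, 1), Mul(24, Pow(1, 2)))), -5), 2) = Pow(Mul(Mul(Rational(1, 3), Pow(Add(10, Mul(-1, 1), 3), -1), Add(-269, -66, Mul(24, 1))), -5), 2) = Pow(Mul(Mul(Rational(1, 3), Pow(Add(10, -1, 3), -1), Add(-269, -66, 24)), -5), 2) = Pow(Mul(Mul(Rational(1, 3), Pow(12, -1), -311), -5), 2) = Pow(Mul(Mul(Rational(1, 3), Rational(1, 12), -311), -5), 2) = Pow(Mul(Rational(-311, 36), -5), 2) = Pow(Rational(1555, 36), 2) = Rational(2418025, 1296)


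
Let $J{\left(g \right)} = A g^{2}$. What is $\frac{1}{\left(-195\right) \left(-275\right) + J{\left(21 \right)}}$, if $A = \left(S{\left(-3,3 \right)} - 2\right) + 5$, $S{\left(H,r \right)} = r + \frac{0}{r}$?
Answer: $\frac{1}{56271} \approx 1.7771 \cdot 10^{-5}$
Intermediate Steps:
$S{\left(H,r \right)} = r$ ($S{\left(H,r \right)} = r + 0 = r$)
$A = 6$ ($A = \left(3 - 2\right) + 5 = 1 + 5 = 6$)
$J{\left(g \right)} = 6 g^{2}$
$\frac{1}{\left(-195\right) \left(-275\right) + J{\left(21 \right)}} = \frac{1}{\left(-195\right) \left(-275\right) + 6 \cdot 21^{2}} = \frac{1}{53625 + 6 \cdot 441} = \frac{1}{53625 + 2646} = \frac{1}{56271}$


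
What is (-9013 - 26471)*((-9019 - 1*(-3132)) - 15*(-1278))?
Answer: -471333972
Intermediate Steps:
(-9013 - 26471)*((-9019 - 1*(-3132)) - 15*(-1278)) = -35484*((-9019 + 3132) + 19170) = -35484*(-5887 + 19170) = -35484*13283 = -471333972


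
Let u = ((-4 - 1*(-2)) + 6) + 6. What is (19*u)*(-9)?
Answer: -1710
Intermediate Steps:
u = 10 (u = ((-4 + 2) + 6) + 6 = (-2 + 6) + 6 = 4 + 6 = 10)
(19*u)*(-9) = (19*10)*(-9) = 190*(-9) = -1710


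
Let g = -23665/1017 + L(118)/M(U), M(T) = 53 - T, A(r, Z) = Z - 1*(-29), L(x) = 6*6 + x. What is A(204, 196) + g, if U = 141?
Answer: 813521/4068 ≈ 199.98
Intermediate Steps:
L(x) = 36 + x
A(r, Z) = 29 + Z (A(r, Z) = Z + 29 = 29 + Z)
g = -101779/4068 (g = -23665/1017 + (36 + 118)/(53 - 1*141) = -23665*1/1017 + 154/(53 - 141) = -23665/1017 + 154/(-88) = -23665/1017 + 154*(-1/88) = -23665/1017 - 7/4 = -101779/4068 ≈ -25.019)
A(204, 196) + g = (29 + 196) - 101779/4068 = 225 - 101779/4068 = 813521/4068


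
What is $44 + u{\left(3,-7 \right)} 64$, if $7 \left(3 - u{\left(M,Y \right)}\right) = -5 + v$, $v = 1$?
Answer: $\frac{1908}{7} \approx 272.57$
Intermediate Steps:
$u{\left(M,Y \right)} = \frac{25}{7}$ ($u{\left(M,Y \right)} = 3 - \frac{-5 + 1}{7} = 3 - - \frac{4}{7} = 3 + \frac{4}{7} = \frac{25}{7}$)
$44 + u{\left(3,-7 \right)} 64 = 44 + \frac{25}{7} \cdot 64 = 44 + \frac{1600}{7} = \frac{1908}{7}$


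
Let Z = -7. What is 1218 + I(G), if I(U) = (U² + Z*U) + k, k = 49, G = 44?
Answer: 2895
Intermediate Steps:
I(U) = 49 + U² - 7*U (I(U) = (U² - 7*U) + 49 = 49 + U² - 7*U)
1218 + I(G) = 1218 + (49 + 44² - 7*44) = 1218 + (49 + 1936 - 308) = 1218 + 1677 = 2895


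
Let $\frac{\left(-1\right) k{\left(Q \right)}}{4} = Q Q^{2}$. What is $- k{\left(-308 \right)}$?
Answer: $-116872448$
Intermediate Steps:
$k{\left(Q \right)} = - 4 Q^{3}$ ($k{\left(Q \right)} = - 4 Q Q^{2} = - 4 Q^{3}$)
$- k{\left(-308 \right)} = - \left(-4\right) \left(-308\right)^{3} = - \left(-4\right) \left(-29218112\right) = \left(-1\right) 116872448 = -116872448$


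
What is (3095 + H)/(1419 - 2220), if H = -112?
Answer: -2983/801 ≈ -3.7241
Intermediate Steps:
(3095 + H)/(1419 - 2220) = (3095 - 112)/(1419 - 2220) = 2983/(-801) = 2983*(-1/801) = -2983/801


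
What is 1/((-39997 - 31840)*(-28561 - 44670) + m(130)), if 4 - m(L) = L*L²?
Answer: 1/5258498351 ≈ 1.9017e-10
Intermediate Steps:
m(L) = 4 - L³ (m(L) = 4 - L*L² = 4 - L³)
1/((-39997 - 31840)*(-28561 - 44670) + m(130)) = 1/((-39997 - 31840)*(-28561 - 44670) + (4 - 1*130³)) = 1/(-71837*(-73231) + (4 - 1*2197000)) = 1/(5260695347 + (4 - 2197000)) = 1/(5260695347 - 2196996) = 1/5258498351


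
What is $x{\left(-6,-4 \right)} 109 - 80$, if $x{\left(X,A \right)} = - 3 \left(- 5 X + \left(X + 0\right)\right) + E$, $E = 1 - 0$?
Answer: $-7819$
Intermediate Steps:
$E = 1$ ($E = 1 + 0 = 1$)
$x{\left(X,A \right)} = 1 + 12 X$ ($x{\left(X,A \right)} = - 3 \left(- 5 X + \left(X + 0\right)\right) + 1 = - 3 \left(- 5 X + X\right) + 1 = - 3 \left(- 4 X\right) + 1 = 12 X + 1 = 1 + 12 X$)
$x{\left(-6,-4 \right)} 109 - 80 = \left(1 + 12 \left(-6\right)\right) 109 - 80 = \left(1 - 72\right) 109 - 80 = \left(-71\right) 109 - 80 = -7739 - 80 = -7819$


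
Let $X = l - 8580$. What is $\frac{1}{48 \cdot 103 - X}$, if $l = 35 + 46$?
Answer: $\frac{1}{13443} \approx 7.4388 \cdot 10^{-5}$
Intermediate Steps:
$l = 81$
$X = -8499$ ($X = 81 - 8580 = -8499$)
$\frac{1}{48 \cdot 103 - X} = \frac{1}{48 \cdot 103 - -8499} = \frac{1}{4944 + 8499} = \frac{1}{13443}$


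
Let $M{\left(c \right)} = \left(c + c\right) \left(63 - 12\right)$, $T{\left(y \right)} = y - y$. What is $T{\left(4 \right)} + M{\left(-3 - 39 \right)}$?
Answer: $-4284$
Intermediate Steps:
$T{\left(y \right)} = 0$
$M{\left(c \right)} = 102 c$ ($M{\left(c \right)} = 2 c 51 = 102 c$)
$T{\left(4 \right)} + M{\left(-3 - 39 \right)} = 0 + 102 \left(-3 - 39\right) = 0 + 102 \left(-42\right) = 0 - 4284 = -4284$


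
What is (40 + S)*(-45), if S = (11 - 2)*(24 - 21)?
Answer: -3015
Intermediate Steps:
S = 27 (S = 9*3 = 27)
(40 + S)*(-45) = (40 + 27)*(-45) = 67*(-45) = -3015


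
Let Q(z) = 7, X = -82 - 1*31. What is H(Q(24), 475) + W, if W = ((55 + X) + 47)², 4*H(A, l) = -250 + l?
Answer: 709/4 ≈ 177.25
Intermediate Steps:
X = -113 (X = -82 - 31 = -113)
H(A, l) = -125/2 + l/4 (H(A, l) = (-250 + l)/4 = -125/2 + l/4)
W = 121 (W = ((55 - 113) + 47)² = (-58 + 47)² = (-11)² = 121)
H(Q(24), 475) + W = (-125/2 + (¼)*475) + 121 = (-125/2 + 475/4) + 121 = 225/4 + 121 = 709/4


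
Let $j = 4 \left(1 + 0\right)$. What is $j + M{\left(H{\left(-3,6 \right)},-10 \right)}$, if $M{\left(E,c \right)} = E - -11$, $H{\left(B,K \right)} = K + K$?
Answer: $27$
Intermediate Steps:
$H{\left(B,K \right)} = 2 K$
$M{\left(E,c \right)} = 11 + E$ ($M{\left(E,c \right)} = E + 11 = 11 + E$)
$j = 4$ ($j = 4 \cdot 1 = 4$)
$j + M{\left(H{\left(-3,6 \right)},-10 \right)} = 4 + \left(11 + 2 \cdot 6\right) = 4 + \left(11 + 12\right) = 4 + 23 = 27$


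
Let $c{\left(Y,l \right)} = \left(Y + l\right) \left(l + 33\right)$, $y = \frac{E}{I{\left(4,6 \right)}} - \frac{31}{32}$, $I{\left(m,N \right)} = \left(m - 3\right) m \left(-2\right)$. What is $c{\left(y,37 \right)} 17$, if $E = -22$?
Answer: $\frac{738395}{16} \approx 46150.0$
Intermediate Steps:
$I{\left(m,N \right)} = - 2 m \left(-3 + m\right)$ ($I{\left(m,N \right)} = \left(m - 3\right) m \left(-2\right) = \left(-3 + m\right) m \left(-2\right) = m \left(-3 + m\right) \left(-2\right) = - 2 m \left(-3 + m\right)$)
$y = \frac{57}{32}$ ($y = - \frac{22}{2 \cdot 4 \left(3 - 4\right)} - \frac{31}{32} = - \frac{22}{2 \cdot 4 \left(-1\right)} - \frac{31}{32} = - \frac{22}{-8} - \frac{31}{32} = \left(-22\right) \left(- \frac{1}{8}\right) - \frac{31}{32} = \frac{11}{4} - \frac{31}{32} = \frac{57}{32} \approx 1.7813$)
$c{\left(Y,l \right)} = \left(33 + l\right) \left(Y + l\right)$ ($c{\left(Y,l \right)} = \left(Y + l\right) \left(33 + l\right) = \left(33 + l\right) \left(Y + l\right)$)
$c{\left(y,37 \right)} 17 = \left(37^{2} + 33 \cdot \frac{57}{32} + 33 \cdot 37 + \frac{57}{32} \cdot 37\right) 17 = \left(1369 + \frac{1881}{32} + 1221 + \frac{2109}{32}\right) 17 = \frac{43435}{16} \cdot 17 = \frac{738395}{16}$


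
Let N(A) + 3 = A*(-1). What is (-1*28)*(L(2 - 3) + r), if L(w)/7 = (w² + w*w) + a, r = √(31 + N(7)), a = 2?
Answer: -784 - 28*√21 ≈ -912.31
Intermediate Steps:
N(A) = -3 - A (N(A) = -3 + A*(-1) = -3 - A)
r = √21 (r = √(31 + (-3 - 1*7)) = √(31 + (-3 - 7)) = √(31 - 10) = √21 ≈ 4.5826)
L(w) = 14 + 14*w² (L(w) = 7*((w² + w*w) + 2) = 7*((w² + w²) + 2) = 7*(2*w² + 2) = 7*(2 + 2*w²) = 14 + 14*w²)
(-1*28)*(L(2 - 3) + r) = (-1*28)*((14 + 14*(2 - 3)²) + √21) = -28*((14 + 14*(-1)²) + √21) = -28*((14 + 14*1) + √21) = -28*((14 + 14) + √21) = -28*(28 + √21) = -784 - 28*√21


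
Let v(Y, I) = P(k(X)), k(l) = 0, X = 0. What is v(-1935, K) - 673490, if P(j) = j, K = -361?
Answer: -673490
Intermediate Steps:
v(Y, I) = 0
v(-1935, K) - 673490 = 0 - 673490 = -673490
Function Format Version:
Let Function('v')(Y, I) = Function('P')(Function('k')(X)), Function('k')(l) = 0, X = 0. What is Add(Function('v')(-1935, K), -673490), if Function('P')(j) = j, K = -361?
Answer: -673490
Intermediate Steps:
Function('v')(Y, I) = 0
Add(Function('v')(-1935, K), -673490) = Add(0, -673490) = -673490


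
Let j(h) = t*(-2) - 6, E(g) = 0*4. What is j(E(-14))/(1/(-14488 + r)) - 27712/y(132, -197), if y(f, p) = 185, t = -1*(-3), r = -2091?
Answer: 36777668/185 ≈ 1.9880e+5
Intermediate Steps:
t = 3
E(g) = 0
j(h) = -12 (j(h) = 3*(-2) - 6 = -6 - 6 = -12)
j(E(-14))/(1/(-14488 + r)) - 27712/y(132, -197) = -12/(1/(-14488 - 2091)) - 27712/185 = -12/(1/(-16579)) - 27712*1/185 = -12/(-1/16579) - 27712/185 = -12*(-16579) - 27712/185 = 198948 - 27712/185 = 36777668/185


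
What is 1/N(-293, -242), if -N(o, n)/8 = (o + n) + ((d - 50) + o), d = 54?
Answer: 1/6592 ≈ 0.00015170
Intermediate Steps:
N(o, n) = -32 - 16*o - 8*n (N(o, n) = -8*((o + n) + ((54 - 50) + o)) = -8*((n + o) + (4 + o)) = -8*(4 + n + 2*o) = -32 - 16*o - 8*n)
1/N(-293, -242) = 1/(-32 - 16*(-293) - 8*(-242)) = 1/(-32 + 4688 + 1936) = 1/6592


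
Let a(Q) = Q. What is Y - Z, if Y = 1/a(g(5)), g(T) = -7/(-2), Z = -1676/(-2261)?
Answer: -1030/2261 ≈ -0.45555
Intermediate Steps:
Z = 1676/2261 (Z = -1676*(-1/2261) = 1676/2261 ≈ 0.74127)
g(T) = 7/2 (g(T) = -7*(-½) = 7/2)
Y = 2/7 (Y = 1/(7/2) = 2/7 ≈ 0.28571)
Y - Z = 2/7 - 1*1676/2261 = 2/7 - 1676/2261 = -1030/2261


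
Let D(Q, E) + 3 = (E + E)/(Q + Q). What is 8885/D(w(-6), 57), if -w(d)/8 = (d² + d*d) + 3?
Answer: -1777000/619 ≈ -2870.8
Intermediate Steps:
w(d) = -24 - 16*d² (w(d) = -8*((d² + d*d) + 3) = -8*((d² + d²) + 3) = -8*(2*d² + 3) = -8*(3 + 2*d²) = -24 - 16*d²)
D(Q, E) = -3 + E/Q (D(Q, E) = -3 + (E + E)/(Q + Q) = -3 + (2*E)/((2*Q)) = -3 + (2*E)*(1/(2*Q)) = -3 + E/Q)
8885/D(w(-6), 57) = 8885/(-3 + 57/(-24 - 16*(-6)²)) = 8885/(-3 + 57/(-24 - 16*36)) = 8885/(-3 + 57/(-24 - 576)) = 8885/(-3 + 57/(-600)) = 8885/(-3 + 57*(-1/600)) = 8885/(-3 - 19/200) = 8885/(-619/200) = 8885*(-200/619) = -1777000/619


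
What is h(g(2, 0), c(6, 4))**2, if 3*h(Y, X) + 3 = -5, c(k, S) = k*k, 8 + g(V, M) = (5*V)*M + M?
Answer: 64/9 ≈ 7.1111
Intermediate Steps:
g(V, M) = -8 + M + 5*M*V (g(V, M) = -8 + ((5*V)*M + M) = -8 + (5*M*V + M) = -8 + (M + 5*M*V) = -8 + M + 5*M*V)
c(k, S) = k**2
h(Y, X) = -8/3 (h(Y, X) = -1 + (1/3)*(-5) = -1 - 5/3 = -8/3)
h(g(2, 0), c(6, 4))**2 = (-8/3)**2 = 64/9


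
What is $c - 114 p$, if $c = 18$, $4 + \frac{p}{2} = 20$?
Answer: $-3630$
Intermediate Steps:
$p = 32$ ($p = -8 + 2 \cdot 20 = -8 + 40 = 32$)
$c - 114 p = 18 - 3648 = -3630$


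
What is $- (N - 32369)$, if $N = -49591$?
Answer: $81960$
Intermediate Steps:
$- (N - 32369) = - (-49591 - 32369) = \left(-1\right) \left(-81960\right) = 81960$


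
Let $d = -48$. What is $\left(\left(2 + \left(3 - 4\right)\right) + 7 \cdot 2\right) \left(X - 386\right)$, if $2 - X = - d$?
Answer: $-6480$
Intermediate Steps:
$X = -46$ ($X = 2 - \left(-1\right) \left(-48\right) = 2 - 48 = -46$)
$\left(\left(2 + \left(3 - 4\right)\right) + 7 \cdot 2\right) \left(X - 386\right) = \left(\left(2 + \left(3 - 4\right)\right) + 7 \cdot 2\right) \left(-46 - 386\right) = \left(\left(2 - 1\right) + 14\right) \left(-432\right) = \left(1 + 14\right) \left(-432\right) = 15 \left(-432\right) = -6480$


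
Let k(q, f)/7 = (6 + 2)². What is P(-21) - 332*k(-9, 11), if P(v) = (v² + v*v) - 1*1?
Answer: -147855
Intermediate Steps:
P(v) = -1 + 2*v² (P(v) = (v² + v²) - 1 = 2*v² - 1 = -1 + 2*v²)
k(q, f) = 448 (k(q, f) = 7*(6 + 2)² = 7*8² = 7*64 = 448)
P(-21) - 332*k(-9, 11) = (-1 + 2*(-21)²) - 332*448 = (-1 + 2*441) - 148736 = (-1 + 882) - 148736 = 881 - 148736 = -147855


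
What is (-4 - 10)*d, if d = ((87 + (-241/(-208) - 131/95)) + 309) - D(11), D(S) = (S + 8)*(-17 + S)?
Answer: -70512729/9880 ≈ -7136.9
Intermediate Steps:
D(S) = (-17 + S)*(8 + S) (D(S) = (8 + S)*(-17 + S) = (-17 + S)*(8 + S))
d = 10073247/19760 (d = ((87 + (-241/(-208) - 131/95)) + 309) - (-136 + 11**2 - 9*11) = ((87 + (-241*(-1/208) - 131*1/95)) + 309) - (-136 + 121 - 99) = ((87 + (241/208 - 131/95)) + 309) - 1*(-114) = ((87 - 4353/19760) + 309) + 114 = (1714767/19760 + 309) + 114 = 7820607/19760 + 114 = 10073247/19760 ≈ 509.78)
(-4 - 10)*d = (-4 - 10)*(10073247/19760) = -14*10073247/19760 = -70512729/9880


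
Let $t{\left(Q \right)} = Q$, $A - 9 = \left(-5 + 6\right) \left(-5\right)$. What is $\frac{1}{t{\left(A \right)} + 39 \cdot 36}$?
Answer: $\frac{1}{1408} \approx 0.00071023$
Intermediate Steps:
$A = 4$ ($A = 9 + \left(-5 + 6\right) \left(-5\right) = 9 + 1 \left(-5\right) = 9 - 5 = 4$)
$\frac{1}{t{\left(A \right)} + 39 \cdot 36} = \frac{1}{4 + 39 \cdot 36} = \frac{1}{4 + 1404} = \frac{1}{1408}$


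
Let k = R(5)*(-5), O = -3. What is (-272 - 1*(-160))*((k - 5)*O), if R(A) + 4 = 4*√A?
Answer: 5040 - 6720*√5 ≈ -9986.4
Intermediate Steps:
R(A) = -4 + 4*√A
k = 20 - 20*√5 (k = (-4 + 4*√5)*(-5) = 20 - 20*√5 ≈ -24.721)
(-272 - 1*(-160))*((k - 5)*O) = (-272 - 1*(-160))*(((20 - 20*√5) - 5)*(-3)) = (-272 + 160)*((15 - 20*√5)*(-3)) = -112*(-45 + 60*√5) = 5040 - 6720*√5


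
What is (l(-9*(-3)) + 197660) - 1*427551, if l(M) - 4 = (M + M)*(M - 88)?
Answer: -233181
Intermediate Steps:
l(M) = 4 + 2*M*(-88 + M) (l(M) = 4 + (M + M)*(M - 88) = 4 + (2*M)*(-88 + M) = 4 + 2*M*(-88 + M))
(l(-9*(-3)) + 197660) - 1*427551 = ((4 - (-1584)*(-3) + 2*(-9*(-3))²) + 197660) - 1*427551 = ((4 - 176*27 + 2*27²) + 197660) - 427551 = ((4 - 4752 + 2*729) + 197660) - 427551 = ((4 - 4752 + 1458) + 197660) - 427551 = (-3290 + 197660) - 427551 = 194370 - 427551 = -233181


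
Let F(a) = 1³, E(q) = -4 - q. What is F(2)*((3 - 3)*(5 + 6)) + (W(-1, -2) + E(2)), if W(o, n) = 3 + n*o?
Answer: -1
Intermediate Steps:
F(a) = 1
F(2)*((3 - 3)*(5 + 6)) + (W(-1, -2) + E(2)) = 1*((3 - 3)*(5 + 6)) + ((3 - 2*(-1)) + (-4 - 1*2)) = 1*(0*11) + ((3 + 2) + (-4 - 2)) = 1*0 + (5 - 6) = 0 - 1 = -1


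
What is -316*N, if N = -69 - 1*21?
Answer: 28440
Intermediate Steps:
N = -90 (N = -69 - 21 = -90)
-316*N = -316*(-90) = 28440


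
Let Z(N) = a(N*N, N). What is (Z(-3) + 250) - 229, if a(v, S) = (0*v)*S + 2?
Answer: 23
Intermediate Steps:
a(v, S) = 2 (a(v, S) = 0*S + 2 = 0 + 2 = 2)
Z(N) = 2
(Z(-3) + 250) - 229 = (2 + 250) - 229 = 252 - 229 = 23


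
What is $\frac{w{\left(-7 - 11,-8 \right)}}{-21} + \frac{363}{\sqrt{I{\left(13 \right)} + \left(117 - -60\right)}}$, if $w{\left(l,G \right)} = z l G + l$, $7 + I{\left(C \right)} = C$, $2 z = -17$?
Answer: $\frac{414}{7} + \frac{121 \sqrt{183}}{61} \approx 85.977$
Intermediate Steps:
$z = - \frac{17}{2}$ ($z = \frac{1}{2} \left(-17\right) = - \frac{17}{2} \approx -8.5$)
$I{\left(C \right)} = -7 + C$
$w{\left(l,G \right)} = l - \frac{17 G l}{2}$ ($w{\left(l,G \right)} = - \frac{17 l}{2} G + l = - \frac{17 G l}{2} + l = l - \frac{17 G l}{2}$)
$\frac{w{\left(-7 - 11,-8 \right)}}{-21} + \frac{363}{\sqrt{I{\left(13 \right)} + \left(117 - -60\right)}} = \frac{\frac{1}{2} \left(-7 - 11\right) \left(2 - -136\right)}{-21} + \frac{363}{\sqrt{\left(-7 + 13\right) + \left(117 - -60\right)}} = \frac{\left(-7 - 11\right) \left(2 + 136\right)}{2} \left(- \frac{1}{21}\right) + \frac{363}{\sqrt{6 + \left(117 + 60\right)}} = \frac{1}{2} \left(-18\right) 138 \left(- \frac{1}{21}\right) + \frac{363}{\sqrt{6 + 177}} = \left(-1242\right) \left(- \frac{1}{21}\right) + \frac{363}{\sqrt{183}} = \frac{414}{7} + 363 \frac{\sqrt{183}}{183} = \frac{414}{7} + \frac{121 \sqrt{183}}{61}$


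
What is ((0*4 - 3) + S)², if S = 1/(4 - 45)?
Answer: 15376/1681 ≈ 9.1469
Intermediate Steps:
S = -1/41 (S = 1/(-41) = -1/41 ≈ -0.024390)
((0*4 - 3) + S)² = ((0*4 - 3) - 1/41)² = ((0 - 3) - 1/41)² = (-3 - 1/41)² = (-124/41)² = 15376/1681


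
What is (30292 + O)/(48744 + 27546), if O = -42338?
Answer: -6023/38145 ≈ -0.15790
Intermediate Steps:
(30292 + O)/(48744 + 27546) = (30292 - 42338)/(48744 + 27546) = -12046/76290 = -12046*1/76290 = -6023/38145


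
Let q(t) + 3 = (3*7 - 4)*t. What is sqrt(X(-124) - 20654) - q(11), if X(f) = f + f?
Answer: -184 + I*sqrt(20902) ≈ -184.0 + 144.58*I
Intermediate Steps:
X(f) = 2*f
q(t) = -3 + 17*t (q(t) = -3 + (3*7 - 4)*t = -3 + (21 - 4)*t = -3 + 17*t)
sqrt(X(-124) - 20654) - q(11) = sqrt(2*(-124) - 20654) - (-3 + 17*11) = sqrt(-248 - 20654) - (-3 + 187) = sqrt(-20902) - 1*184 = I*sqrt(20902) - 184 = -184 + I*sqrt(20902)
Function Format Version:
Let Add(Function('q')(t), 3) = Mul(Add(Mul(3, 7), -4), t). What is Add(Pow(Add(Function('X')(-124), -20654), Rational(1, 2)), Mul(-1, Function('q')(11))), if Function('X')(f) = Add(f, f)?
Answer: Add(-184, Mul(I, Pow(20902, Rational(1, 2)))) ≈ Add(-184.00, Mul(144.58, I))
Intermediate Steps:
Function('X')(f) = Mul(2, f)
Function('q')(t) = Add(-3, Mul(17, t)) (Function('q')(t) = Add(-3, Mul(Add(Mul(3, 7), -4), t)) = Add(-3, Mul(Add(21, -4), t)) = Add(-3, Mul(17, t)))
Add(Pow(Add(Function('X')(-124), -20654), Rational(1, 2)), Mul(-1, Function('q')(11))) = Add(Pow(Add(Mul(2, -124), -20654), Rational(1, 2)), Mul(-1, Add(-3, Mul(17, 11)))) = Add(Pow(Add(-248, -20654), Rational(1, 2)), Mul(-1, Add(-3, 187))) = Add(Pow(-20902, Rational(1, 2)), Mul(-1, 184)) = Add(Mul(I, Pow(20902, Rational(1, 2))), -184) = Add(-184, Mul(I, Pow(20902, Rational(1, 2))))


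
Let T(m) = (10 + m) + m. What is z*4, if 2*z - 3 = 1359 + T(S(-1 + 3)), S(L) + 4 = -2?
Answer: 2720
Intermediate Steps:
S(L) = -6 (S(L) = -4 - 2 = -6)
T(m) = 10 + 2*m
z = 680 (z = 3/2 + (1359 + (10 + 2*(-6)))/2 = 3/2 + (1359 + (10 - 12))/2 = 3/2 + (1359 - 2)/2 = 3/2 + (½)*1357 = 3/2 + 1357/2 = 680)
z*4 = 680*4 = 2720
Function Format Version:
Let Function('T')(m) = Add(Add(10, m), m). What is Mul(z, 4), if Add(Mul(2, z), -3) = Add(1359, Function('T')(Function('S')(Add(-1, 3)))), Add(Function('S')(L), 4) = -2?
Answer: 2720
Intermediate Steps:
Function('S')(L) = -6 (Function('S')(L) = Add(-4, -2) = -6)
Function('T')(m) = Add(10, Mul(2, m))
z = 680 (z = Add(Rational(3, 2), Mul(Rational(1, 2), Add(1359, Add(10, Mul(2, -6))))) = Add(Rational(3, 2), Mul(Rational(1, 2), Add(1359, Add(10, -12)))) = Add(Rational(3, 2), Mul(Rational(1, 2), Add(1359, -2))) = Add(Rational(3, 2), Mul(Rational(1, 2), 1357)) = Add(Rational(3, 2), Rational(1357, 2)) = 680)
Mul(z, 4) = Mul(680, 4) = 2720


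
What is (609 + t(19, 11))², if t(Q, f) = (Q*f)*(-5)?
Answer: 190096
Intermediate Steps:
t(Q, f) = -5*Q*f
(609 + t(19, 11))² = (609 - 5*19*11)² = (609 - 1045)² = (-436)² = 190096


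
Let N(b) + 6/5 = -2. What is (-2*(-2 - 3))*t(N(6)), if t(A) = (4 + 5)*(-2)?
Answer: -180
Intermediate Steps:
N(b) = -16/5 (N(b) = -6/5 - 2 = -16/5)
t(A) = -18 (t(A) = 9*(-2) = -18)
(-2*(-2 - 3))*t(N(6)) = -2*(-2 - 3)*(-18) = -2*(-5)*(-18) = 10*(-18) = -180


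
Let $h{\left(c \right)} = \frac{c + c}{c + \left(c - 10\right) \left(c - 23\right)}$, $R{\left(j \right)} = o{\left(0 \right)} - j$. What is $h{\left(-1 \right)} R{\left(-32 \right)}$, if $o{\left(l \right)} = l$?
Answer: $- \frac{64}{263} \approx -0.24335$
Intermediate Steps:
$R{\left(j \right)} = - j$ ($R{\left(j \right)} = 0 - j = - j$)
$h{\left(c \right)} = \frac{2 c}{c + \left(-23 + c\right) \left(-10 + c\right)}$ ($h{\left(c \right)} = \frac{2 c}{c + \left(-10 + c\right) \left(-23 + c\right)} = \frac{2 c}{c + \left(-23 + c\right) \left(-10 + c\right)}$)
$h{\left(-1 \right)} R{\left(-32 \right)} = 2 \left(-1\right) \frac{1}{230 + \left(-1\right)^{2} - -32} \left(\left(-1\right) \left(-32\right)\right) = 2 \left(-1\right) \frac{1}{230 + 1 + 32} \cdot 32 = 2 \left(-1\right) \frac{1}{263} \cdot 32 = \left(- \frac{2}{263}\right) 32 = - \frac{64}{263}$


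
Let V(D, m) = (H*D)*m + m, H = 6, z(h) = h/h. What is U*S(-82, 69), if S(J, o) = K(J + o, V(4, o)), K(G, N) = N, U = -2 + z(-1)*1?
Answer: -1725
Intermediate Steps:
z(h) = 1
V(D, m) = m + 6*D*m (V(D, m) = (6*D)*m + m = 6*D*m + m = m + 6*D*m)
U = -1 (U = -2 + 1*1 = -2 + 1 = -1)
S(J, o) = 25*o (S(J, o) = o*(1 + 6*4) = o*(1 + 24) = o*25 = 25*o)
U*S(-82, 69) = -25*69 = -1*1725 = -1725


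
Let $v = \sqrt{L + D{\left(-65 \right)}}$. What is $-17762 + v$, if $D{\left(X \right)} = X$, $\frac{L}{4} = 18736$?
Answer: $-17762 + \sqrt{74879} \approx -17488.0$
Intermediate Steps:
$L = 74944$ ($L = 4 \cdot 18736 = 74944$)
$v = \sqrt{74879}$ ($v = \sqrt{74944 - 65} = \sqrt{74879} \approx 273.64$)
$-17762 + v = -17762 + \sqrt{74879}$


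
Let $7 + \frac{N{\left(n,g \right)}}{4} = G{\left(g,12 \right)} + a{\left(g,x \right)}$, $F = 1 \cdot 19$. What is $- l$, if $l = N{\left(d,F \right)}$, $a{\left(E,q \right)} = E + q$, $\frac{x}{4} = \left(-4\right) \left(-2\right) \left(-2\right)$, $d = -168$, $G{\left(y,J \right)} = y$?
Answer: $132$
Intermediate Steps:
$F = 19$
$x = -64$ ($x = 4 \left(-4\right) \left(-2\right) \left(-2\right) = 4 \cdot 8 \left(-2\right) = 4 \left(-16\right) = -64$)
$N{\left(n,g \right)} = -284 + 8 g$ ($N{\left(n,g \right)} = -28 + 4 \left(g + \left(g - 64\right)\right) = -28 + 4 \left(g + \left(-64 + g\right)\right) = -28 + 4 \left(-64 + 2 g\right) = -28 + \left(-256 + 8 g\right) = -284 + 8 g$)
$l = -132$ ($l = -284 + 8 \cdot 19 = -284 + 152 = -132$)
$- l = \left(-1\right) \left(-132\right) = 132$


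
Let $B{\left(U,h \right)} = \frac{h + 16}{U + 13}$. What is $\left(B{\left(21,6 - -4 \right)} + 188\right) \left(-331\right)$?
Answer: $- \frac{1062179}{17} \approx -62481.0$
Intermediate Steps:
$B{\left(U,h \right)} = \frac{16 + h}{13 + U}$
$\left(B{\left(21,6 - -4 \right)} + 188\right) \left(-331\right) = \left(\frac{16 + \left(6 - -4\right)}{13 + 21} + 188\right) \left(-331\right) = \left(\frac{16 + \left(6 + 4\right)}{34} + 188\right) \left(-331\right) = \left(\frac{16 + 10}{34} + 188\right) \left(-331\right) = \left(\frac{1}{34} \cdot 26 + 188\right) \left(-331\right) = \left(\frac{13}{17} + 188\right) \left(-331\right) = \frac{3209}{17} \left(-331\right) = - \frac{1062179}{17}$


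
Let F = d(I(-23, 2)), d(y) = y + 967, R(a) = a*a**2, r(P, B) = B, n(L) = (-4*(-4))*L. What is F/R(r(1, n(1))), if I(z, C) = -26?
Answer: 941/4096 ≈ 0.22974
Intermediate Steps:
n(L) = 16*L
R(a) = a**3
d(y) = 967 + y
F = 941 (F = 967 - 26 = 941)
F/R(r(1, n(1))) = 941/((16*1)**3) = 941/(16**3) = 941/4096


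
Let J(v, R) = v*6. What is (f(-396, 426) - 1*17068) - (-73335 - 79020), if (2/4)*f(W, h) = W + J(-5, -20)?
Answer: 134435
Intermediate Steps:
J(v, R) = 6*v
f(W, h) = -60 + 2*W (f(W, h) = 2*(W + 6*(-5)) = 2*(W - 30) = 2*(-30 + W) = -60 + 2*W)
(f(-396, 426) - 1*17068) - (-73335 - 79020) = ((-60 + 2*(-396)) - 1*17068) - (-73335 - 79020) = ((-60 - 792) - 17068) - 1*(-152355) = (-852 - 17068) + 152355 = -17920 + 152355 = 134435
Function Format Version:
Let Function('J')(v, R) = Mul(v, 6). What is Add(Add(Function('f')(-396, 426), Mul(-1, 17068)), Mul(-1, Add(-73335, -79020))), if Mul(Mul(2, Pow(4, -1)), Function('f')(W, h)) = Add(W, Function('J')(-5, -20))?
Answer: 134435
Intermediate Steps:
Function('J')(v, R) = Mul(6, v)
Function('f')(W, h) = Add(-60, Mul(2, W)) (Function('f')(W, h) = Mul(2, Add(W, Mul(6, -5))) = Mul(2, Add(W, -30)) = Mul(2, Add(-30, W)) = Add(-60, Mul(2, W)))
Add(Add(Function('f')(-396, 426), Mul(-1, 17068)), Mul(-1, Add(-73335, -79020))) = Add(Add(Add(-60, Mul(2, -396)), Mul(-1, 17068)), Mul(-1, Add(-73335, -79020))) = Add(Add(Add(-60, -792), -17068), Mul(-1, -152355)) = Add(Add(-852, -17068), 152355) = Add(-17920, 152355) = 134435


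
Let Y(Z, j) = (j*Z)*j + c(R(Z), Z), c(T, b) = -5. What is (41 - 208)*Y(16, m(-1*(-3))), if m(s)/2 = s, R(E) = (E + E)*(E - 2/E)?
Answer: -95357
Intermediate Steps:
R(E) = 2*E*(E - 2/E) (R(E) = (2*E)*(E - 2/E) = 2*E*(E - 2/E))
m(s) = 2*s
Y(Z, j) = -5 + Z*j**2 (Y(Z, j) = (j*Z)*j - 5 = (Z*j)*j - 5 = Z*j**2 - 5 = -5 + Z*j**2)
(41 - 208)*Y(16, m(-1*(-3))) = (41 - 208)*(-5 + 16*(2*(-1*(-3)))**2) = -167*(-5 + 16*(2*3)**2) = -167*(-5 + 16*6**2) = -167*(-5 + 16*36) = -167*(-5 + 576) = -167*571 = -95357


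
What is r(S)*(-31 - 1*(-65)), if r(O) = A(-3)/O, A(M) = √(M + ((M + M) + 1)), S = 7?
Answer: 68*I*√2/7 ≈ 13.738*I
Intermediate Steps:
A(M) = √(1 + 3*M) (A(M) = √(M + (2*M + 1)) = √(M + (1 + 2*M)) = √(1 + 3*M))
r(O) = 2*I*√2/O (r(O) = √(1 + 3*(-3))/O = √(1 - 9)/O = √(-8)/O = (2*I*√2)/O = 2*I*√2/O)
r(S)*(-31 - 1*(-65)) = (2*I*√2/7)*(-31 - 1*(-65)) = (2*I*√2*(⅐))*(-31 + 65) = (2*I*√2/7)*34 = 68*I*√2/7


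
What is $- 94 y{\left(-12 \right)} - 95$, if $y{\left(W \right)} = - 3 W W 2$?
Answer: $81121$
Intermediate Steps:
$y{\left(W \right)} = - 6 W^{2}$ ($y{\left(W \right)} = - 3 W 2 W = - 6 W^{2}$)
$- 94 y{\left(-12 \right)} - 95 = - 94 \left(- 6 \left(-12\right)^{2}\right) - 95 = - 94 \left(\left(-6\right) 144\right) - 95 = \left(-94\right) \left(-864\right) - 95 = 81216 - 95 = 81121$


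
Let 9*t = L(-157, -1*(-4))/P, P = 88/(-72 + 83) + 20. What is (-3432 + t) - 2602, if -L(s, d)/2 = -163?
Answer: -760121/126 ≈ -6032.7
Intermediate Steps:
L(s, d) = 326 (L(s, d) = -2*(-163) = 326)
P = 28 (P = 88/11 + 20 = 88*(1/11) + 20 = 8 + 20 = 28)
t = 163/126 (t = (326/28)/9 = (326*(1/28))/9 = (1/9)*(163/14) = 163/126 ≈ 1.2937)
(-3432 + t) - 2602 = (-3432 + 163/126) - 2602 = -432269/126 - 2602 = -760121/126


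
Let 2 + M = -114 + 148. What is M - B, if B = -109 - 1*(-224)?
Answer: -83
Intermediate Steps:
M = 32 (M = -2 + (-114 + 148) = -2 + 34 = 32)
B = 115 (B = -109 + 224 = 115)
M - B = 32 - 1*115 = 32 - 115 = -83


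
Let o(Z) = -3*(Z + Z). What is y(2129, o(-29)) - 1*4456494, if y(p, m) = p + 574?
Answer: -4453791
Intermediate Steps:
o(Z) = -6*Z
y(p, m) = 574 + p
y(2129, o(-29)) - 1*4456494 = (574 + 2129) - 1*4456494 = 2703 - 4456494 = -4453791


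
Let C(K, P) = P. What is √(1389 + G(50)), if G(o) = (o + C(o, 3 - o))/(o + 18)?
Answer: 3*√178415/34 ≈ 37.270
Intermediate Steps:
G(o) = 3/(18 + o) (G(o) = (o + (3 - o))/(o + 18) = 3/(18 + o))
√(1389 + G(50)) = √(1389 + 3/(18 + 50)) = √(1389 + 3/68) = √(94455/68) = 3*√178415/34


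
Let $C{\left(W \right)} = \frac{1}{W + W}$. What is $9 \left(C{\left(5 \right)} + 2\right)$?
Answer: $\frac{189}{10} \approx 18.9$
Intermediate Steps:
$C{\left(W \right)} = \frac{1}{2 W}$
$9 \left(C{\left(5 \right)} + 2\right) = 9 \left(\frac{1}{2 \cdot 5} + 2\right) = 9 \left(\frac{1}{2} \cdot \frac{1}{5} + 2\right) = 9 \left(\frac{1}{10} + 2\right) = 9 \cdot \frac{21}{10} = \frac{189}{10}$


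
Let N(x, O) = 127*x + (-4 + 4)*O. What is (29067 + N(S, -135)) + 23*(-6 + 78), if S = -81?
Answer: 20436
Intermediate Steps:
N(x, O) = 127*x (N(x, O) = 127*x + 0*O = 127*x + 0 = 127*x)
(29067 + N(S, -135)) + 23*(-6 + 78) = (29067 + 127*(-81)) + 23*(-6 + 78) = (29067 - 10287) + 23*72 = 18780 + 1656 = 20436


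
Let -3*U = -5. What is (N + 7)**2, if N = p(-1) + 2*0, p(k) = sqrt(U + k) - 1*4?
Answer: (9 + sqrt(6))**2/9 ≈ 14.566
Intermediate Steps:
U = 5/3 (U = -1/3*(-5) = 5/3 ≈ 1.6667)
p(k) = -4 + sqrt(5/3 + k) (p(k) = sqrt(5/3 + k) - 1*4 = sqrt(5/3 + k) - 4 = -4 + sqrt(5/3 + k))
N = -4 + sqrt(6)/3 (N = (-4 + sqrt(15 + 9*(-1))/3) + 2*0 = (-4 + sqrt(15 - 9)/3) + 0 = (-4 + sqrt(6)/3) + 0 = -4 + sqrt(6)/3 ≈ -3.1835)
(N + 7)**2 = ((-4 + sqrt(6)/3) + 7)**2 = (3 + sqrt(6)/3)**2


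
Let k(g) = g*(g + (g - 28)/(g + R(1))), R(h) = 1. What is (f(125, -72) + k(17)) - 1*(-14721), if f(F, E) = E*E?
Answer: 363305/18 ≈ 20184.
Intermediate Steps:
f(F, E) = E**2
k(g) = g*(g + (-28 + g)/(1 + g)) (k(g) = g*(g + (g - 28)/(g + 1)) = g*(g + (-28 + g)/(1 + g)))
(f(125, -72) + k(17)) - 1*(-14721) = ((-72)**2 + 17*(-28 + 17**2 + 2*17)/(1 + 17)) - 1*(-14721) = (5184 + 17*(-28 + 289 + 34)/18) + 14721 = (5184 + 17*(1/18)*295) + 14721 = (5184 + 5015/18) + 14721 = 98327/18 + 14721 = 363305/18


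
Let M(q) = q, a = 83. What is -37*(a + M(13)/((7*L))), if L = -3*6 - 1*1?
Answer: -407962/133 ≈ -3067.4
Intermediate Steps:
L = -19 (L = -18 - 1 = -19)
-37*(a + M(13)/((7*L))) = -37*(83 + 13/((7*(-19)))) = -37*(83 + 13/(-133)) = -37*(83 + 13*(-1/133)) = -37*(83 - 13/133) = -37*11026/133 = -407962/133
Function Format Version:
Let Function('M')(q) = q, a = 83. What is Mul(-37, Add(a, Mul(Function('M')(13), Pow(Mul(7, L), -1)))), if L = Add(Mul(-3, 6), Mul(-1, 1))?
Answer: Rational(-407962, 133) ≈ -3067.4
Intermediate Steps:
L = -19 (L = Add(-18, -1) = -19)
Mul(-37, Add(a, Mul(Function('M')(13), Pow(Mul(7, L), -1)))) = Mul(-37, Add(83, Mul(13, Pow(Mul(7, -19), -1)))) = Mul(-37, Add(83, Mul(13, Pow(-133, -1)))) = Mul(-37, Add(83, Mul(13, Rational(-1, 133)))) = Mul(-37, Add(83, Rational(-13, 133))) = Mul(-37, Rational(11026, 133)) = Rational(-407962, 133)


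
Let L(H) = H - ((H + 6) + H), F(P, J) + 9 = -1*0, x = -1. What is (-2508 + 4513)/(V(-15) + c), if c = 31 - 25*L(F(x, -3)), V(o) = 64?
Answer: 401/4 ≈ 100.25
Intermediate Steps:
F(P, J) = -9 (F(P, J) = -9 - 1*0 = -9 + 0 = -9)
L(H) = -6 - H (L(H) = H - ((6 + H) + H) = H - (6 + 2*H) = H + (-6 - 2*H) = -6 - H)
c = -44 (c = 31 - 25*(-6 - 1*(-9)) = 31 - 25*(-6 + 9) = 31 - 25*3 = 31 - 75 = -44)
(-2508 + 4513)/(V(-15) + c) = (-2508 + 4513)/(64 - 44) = 2005/20 = 2005*(1/20) = 401/4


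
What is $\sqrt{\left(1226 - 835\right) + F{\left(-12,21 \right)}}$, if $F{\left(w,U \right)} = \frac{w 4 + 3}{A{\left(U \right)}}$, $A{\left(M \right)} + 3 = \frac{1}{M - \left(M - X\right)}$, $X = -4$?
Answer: $\frac{\sqrt{68419}}{13} \approx 20.121$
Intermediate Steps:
$A{\left(M \right)} = - \frac{13}{4}$ ($A{\left(M \right)} = -3 + \frac{1}{M - \left(4 + M\right)} = -3 + \frac{1}{-4} = -3 - \frac{1}{4} = - \frac{13}{4}$)
$F{\left(w,U \right)} = - \frac{12}{13} - \frac{16 w}{13}$ ($F{\left(w,U \right)} = \frac{w 4 + 3}{- \frac{13}{4}} = \left(4 w + 3\right) \left(- \frac{4}{13}\right) = \left(3 + 4 w\right) \left(- \frac{4}{13}\right) = - \frac{12}{13} - \frac{16 w}{13}$)
$\sqrt{\left(1226 - 835\right) + F{\left(-12,21 \right)}} = \sqrt{\left(1226 - 835\right) - - \frac{180}{13}} = \sqrt{391 + \left(- \frac{12}{13} + \frac{192}{13}\right)} = \sqrt{391 + \frac{180}{13}} = \sqrt{\frac{5263}{13}} = \frac{\sqrt{68419}}{13}$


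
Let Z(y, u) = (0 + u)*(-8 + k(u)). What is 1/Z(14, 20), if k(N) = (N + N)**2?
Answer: 1/31840 ≈ 3.1407e-5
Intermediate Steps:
k(N) = 4*N**2 (k(N) = (2*N)**2 = 4*N**2)
Z(y, u) = u*(-8 + 4*u**2) (Z(y, u) = (0 + u)*(-8 + 4*u**2) = u*(-8 + 4*u**2))
1/Z(14, 20) = 1/(4*20*(-2 + 20**2)) = 1/(4*20*(-2 + 400)) = 1/(4*20*398) = 1/31840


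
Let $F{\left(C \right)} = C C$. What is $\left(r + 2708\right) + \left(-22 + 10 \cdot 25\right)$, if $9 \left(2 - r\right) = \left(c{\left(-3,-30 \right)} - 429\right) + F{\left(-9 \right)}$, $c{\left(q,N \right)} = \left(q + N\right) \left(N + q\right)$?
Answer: $\frac{8567}{3} \approx 2855.7$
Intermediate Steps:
$c{\left(q,N \right)} = \left(N + q\right)^{2}$ ($c{\left(q,N \right)} = \left(N + q\right) \left(N + q\right) = \left(N + q\right)^{2}$)
$F{\left(C \right)} = C^{2}$
$r = - \frac{241}{3}$ ($r = 2 - \frac{\left(\left(-30 - 3\right)^{2} - 429\right) + \left(-9\right)^{2}}{9} = 2 - \frac{\left(\left(-33\right)^{2} - 429\right) + 81}{9} = 2 - \frac{\left(1089 - 429\right) + 81}{9} = 2 - \frac{660 + 81}{9} = 2 - \frac{247}{3} = - \frac{241}{3} \approx -80.333$)
$\left(r + 2708\right) + \left(-22 + 10 \cdot 25\right) = \left(- \frac{241}{3} + 2708\right) + \left(-22 + 10 \cdot 25\right) = \frac{7883}{3} + \left(-22 + 250\right) = \frac{7883}{3} + 228 = \frac{8567}{3}$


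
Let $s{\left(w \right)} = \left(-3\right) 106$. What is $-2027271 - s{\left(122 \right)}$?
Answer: $-2026953$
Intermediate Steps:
$s{\left(w \right)} = -318$
$-2027271 - s{\left(122 \right)} = -2027271 - -318 = -2027271 + 318 = -2026953$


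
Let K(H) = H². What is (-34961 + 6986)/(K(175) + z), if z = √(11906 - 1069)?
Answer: -285578125/312626596 + 9325*√10837/312626596 ≈ -0.91037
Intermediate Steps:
z = √10837 ≈ 104.10
(-34961 + 6986)/(K(175) + z) = (-34961 + 6986)/(175² + √10837) = -27975/(30625 + √10837)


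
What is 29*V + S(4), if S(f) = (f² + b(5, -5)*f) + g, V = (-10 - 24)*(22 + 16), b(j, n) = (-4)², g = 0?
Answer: -37388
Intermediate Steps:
b(j, n) = 16
V = -1292 (V = -34*38 = -1292)
S(f) = f² + 16*f (S(f) = (f² + 16*f) + 0 = f² + 16*f)
29*V + S(4) = 29*(-1292) + 4*(16 + 4) = -37468 + 4*20 = -37468 + 80 = -37388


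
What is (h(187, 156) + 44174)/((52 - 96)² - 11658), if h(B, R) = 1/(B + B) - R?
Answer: -16462733/3636028 ≈ -4.5277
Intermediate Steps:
h(B, R) = 1/(2*B) - R
(h(187, 156) + 44174)/((52 - 96)² - 11658) = (((½)/187 - 1*156) + 44174)/((52 - 96)² - 11658) = (((½)*(1/187) - 156) + 44174)/((-44)² - 11658) = ((1/374 - 156) + 44174)/(1936 - 11658) = (-58343/374 + 44174)/(-9722) = (16462733/374)*(-1/9722) = -16462733/3636028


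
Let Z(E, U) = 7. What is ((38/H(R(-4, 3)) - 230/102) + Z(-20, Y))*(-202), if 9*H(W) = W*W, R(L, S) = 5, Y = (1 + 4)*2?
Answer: -4745384/1275 ≈ -3721.9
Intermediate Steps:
Y = 10 (Y = 5*2 = 10)
H(W) = W²/9 (H(W) = (W*W)/9 = W²/9)
((38/H(R(-4, 3)) - 230/102) + Z(-20, Y))*(-202) = ((38/(((⅑)*5²)) - 230/102) + 7)*(-202) = ((38/(((⅑)*25)) - 230*1/102) + 7)*(-202) = ((38/(25/9) - 115/51) + 7)*(-202) = ((38*(9/25) - 115/51) + 7)*(-202) = ((342/25 - 115/51) + 7)*(-202) = (14567/1275 + 7)*(-202) = (23492/1275)*(-202) = -4745384/1275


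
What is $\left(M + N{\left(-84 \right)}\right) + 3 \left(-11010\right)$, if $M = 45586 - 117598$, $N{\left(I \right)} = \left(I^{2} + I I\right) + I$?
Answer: $-91014$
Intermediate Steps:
$N{\left(I \right)} = I + 2 I^{2}$ ($N{\left(I \right)} = \left(I^{2} + I^{2}\right) + I = 2 I^{2} + I = I + 2 I^{2}$)
$M = -72012$ ($M = 45586 - 117598 = -72012$)
$\left(M + N{\left(-84 \right)}\right) + 3 \left(-11010\right) = \left(-72012 - 84 \left(1 + 2 \left(-84\right)\right)\right) + 3 \left(-11010\right) = \left(-72012 - 84 \left(1 - 168\right)\right) - 33030 = \left(-72012 - -14028\right) - 33030 = \left(-72012 + 14028\right) - 33030 = -57984 - 33030 = -91014$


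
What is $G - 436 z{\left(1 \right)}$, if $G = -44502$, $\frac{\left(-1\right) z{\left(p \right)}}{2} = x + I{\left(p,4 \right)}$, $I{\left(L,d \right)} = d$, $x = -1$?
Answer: $-41886$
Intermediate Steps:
$z{\left(p \right)} = -6$ ($z{\left(p \right)} = - 2 \left(-1 + 4\right) = \left(-2\right) 3 = -6$)
$G - 436 z{\left(1 \right)} = -44502 - 436 \left(-6\right) = -44502 - -2616 = -44502 + 2616 = -41886$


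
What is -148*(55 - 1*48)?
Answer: -1036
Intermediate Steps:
-148*(55 - 1*48) = -148*(55 - 48) = -148*7 = -1036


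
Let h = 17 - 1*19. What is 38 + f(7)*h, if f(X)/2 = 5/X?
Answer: 246/7 ≈ 35.143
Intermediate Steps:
h = -2 (h = 17 - 19 = -2)
f(X) = 10/X (f(X) = 2*(5/X) = 10/X)
38 + f(7)*h = 38 + (10/7)*(-2) = 38 - 20/7 = 246/7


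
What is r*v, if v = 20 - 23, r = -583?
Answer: 1749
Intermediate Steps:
v = -3
r*v = -583*(-3) = 1749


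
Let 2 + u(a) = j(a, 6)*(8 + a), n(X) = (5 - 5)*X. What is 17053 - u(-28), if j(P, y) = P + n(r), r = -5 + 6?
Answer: 16495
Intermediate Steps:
r = 1
n(X) = 0 (n(X) = 0*X = 0)
j(P, y) = P (j(P, y) = P + 0 = P)
u(a) = -2 + a*(8 + a)
17053 - u(-28) = 17053 - (-2 + (-28)² + 8*(-28)) = 17053 - (-2 + 784 - 224) = 17053 - 1*558 = 17053 - 558 = 16495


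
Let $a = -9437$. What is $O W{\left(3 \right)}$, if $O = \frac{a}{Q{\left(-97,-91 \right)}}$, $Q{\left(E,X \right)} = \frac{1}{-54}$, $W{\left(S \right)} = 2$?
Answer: $1019196$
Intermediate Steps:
$Q{\left(E,X \right)} = - \frac{1}{54}$
$O = 509598$ ($O = - \frac{9437}{- \frac{1}{54}} = \left(-9437\right) \left(-54\right) = 509598$)
$O W{\left(3 \right)} = 509598 \cdot 2 = 1019196$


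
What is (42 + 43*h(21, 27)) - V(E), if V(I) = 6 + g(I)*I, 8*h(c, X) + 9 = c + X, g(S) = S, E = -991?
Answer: -7854683/8 ≈ -9.8184e+5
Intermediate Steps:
h(c, X) = -9/8 + X/8 + c/8 (h(c, X) = -9/8 + (c + X)/8 = -9/8 + (X + c)/8 = -9/8 + (X/8 + c/8) = -9/8 + X/8 + c/8)
V(I) = 6 + I**2 (V(I) = 6 + I*I = 6 + I**2)
(42 + 43*h(21, 27)) - V(E) = (42 + 43*(-9/8 + (1/8)*27 + (1/8)*21)) - (6 + (-991)**2) = (42 + 43*(-9/8 + 27/8 + 21/8)) - (6 + 982081) = (42 + 43*(39/8)) - 1*982087 = (42 + 1677/8) - 982087 = 2013/8 - 982087 = -7854683/8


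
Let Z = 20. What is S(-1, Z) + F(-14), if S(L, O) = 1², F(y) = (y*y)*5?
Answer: 981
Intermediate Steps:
F(y) = 5*y² (F(y) = y²*5 = 5*y²)
S(L, O) = 1
S(-1, Z) + F(-14) = 1 + 5*(-14)² = 1 + 5*196 = 1 + 980 = 981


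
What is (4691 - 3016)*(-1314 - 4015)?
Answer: -8926075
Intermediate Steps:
(4691 - 3016)*(-1314 - 4015) = 1675*(-5329) = -8926075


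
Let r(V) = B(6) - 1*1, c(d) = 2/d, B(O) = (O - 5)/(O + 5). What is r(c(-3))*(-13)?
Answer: 130/11 ≈ 11.818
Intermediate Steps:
B(O) = (-5 + O)/(5 + O)
r(V) = -10/11 (r(V) = (-5 + 6)/(5 + 6) - 1*1 = 1/11 - 1 = -10/11)
r(c(-3))*(-13) = -10/11*(-13) = 130/11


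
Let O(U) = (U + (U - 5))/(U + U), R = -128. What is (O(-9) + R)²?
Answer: 5202961/324 ≈ 16059.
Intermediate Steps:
O(U) = (-5 + 2*U)/(2*U) (O(U) = (U + (-5 + U))/((2*U)) = (-5 + 2*U)*(1/(2*U)) = (-5 + 2*U)/(2*U))
(O(-9) + R)² = ((-5/2 - 9)/(-9) - 128)² = (-⅑*(-23/2) - 128)² = (23/18 - 128)² = (-2281/18)² = 5202961/324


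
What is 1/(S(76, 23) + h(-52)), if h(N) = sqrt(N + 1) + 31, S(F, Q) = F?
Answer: 107/11500 - I*sqrt(51)/11500 ≈ 0.0093043 - 0.00062099*I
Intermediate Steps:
h(N) = 31 + sqrt(1 + N) (h(N) = sqrt(1 + N) + 31 = 31 + sqrt(1 + N))
1/(S(76, 23) + h(-52)) = 1/(76 + (31 + sqrt(1 - 52))) = 1/(76 + (31 + sqrt(-51))) = 1/(76 + (31 + I*sqrt(51))) = 1/(107 + I*sqrt(51))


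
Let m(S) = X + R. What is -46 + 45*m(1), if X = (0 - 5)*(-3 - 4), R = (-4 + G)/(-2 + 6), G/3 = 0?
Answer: 1484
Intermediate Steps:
G = 0 (G = 3*0 = 0)
R = -1 (R = (-4 + 0)/(-2 + 6) = -4/4 = -4*¼ = -1)
X = 35 (X = -5*(-7) = 35)
m(S) = 34 (m(S) = 35 - 1 = 34)
-46 + 45*m(1) = -46 + 45*34 = -46 + 1530 = 1484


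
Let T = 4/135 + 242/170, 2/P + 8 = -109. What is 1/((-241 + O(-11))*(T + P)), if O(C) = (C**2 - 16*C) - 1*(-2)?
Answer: 5967/497002 ≈ 0.012006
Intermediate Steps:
O(C) = 2 + C**2 - 16*C (O(C) = (C**2 - 16*C) + 2 = 2 + C**2 - 16*C)
P = -2/117 (P = 2/(-8 - 109) = 2/(-117) = 2*(-1/117) = -2/117 ≈ -0.017094)
T = 667/459 (T = 4*(1/135) + 242*(1/170) = 4/135 + 121/85 = 667/459 ≈ 1.4532)
1/((-241 + O(-11))*(T + P)) = 1/((-241 + (2 + (-11)**2 - 16*(-11)))*(667/459 - 2/117)) = 1/((-241 + (2 + 121 + 176))*(8569/5967)) = 1/((-241 + 299)*(8569/5967)) = 1/(58*(8569/5967)) = 1/(497002/5967) = 5967/497002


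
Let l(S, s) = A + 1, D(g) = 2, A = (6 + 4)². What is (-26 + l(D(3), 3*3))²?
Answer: 5625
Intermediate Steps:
A = 100 (A = 10² = 100)
l(S, s) = 101 (l(S, s) = 100 + 1 = 101)
(-26 + l(D(3), 3*3))² = (-26 + 101)² = 75² = 5625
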